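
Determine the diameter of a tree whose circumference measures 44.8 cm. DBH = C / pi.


DBH = C / pi = 44.8 / 3.141593 = 14.2603 ≈ 14.26 cm

14.26 cm


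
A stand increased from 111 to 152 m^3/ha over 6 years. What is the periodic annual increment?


PAI = (V2 - V1) / period = (152 - 111) / 6 = 41 / 6 = 6.8333 ≈ 6.83 m^3/ha/yr

6.83 m^3/ha/yr


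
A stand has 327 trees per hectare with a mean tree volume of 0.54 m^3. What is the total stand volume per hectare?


V_stand = 327 * 0.54 = 176.58 ≈ 176.6 m^3/ha

176.6 m^3/ha


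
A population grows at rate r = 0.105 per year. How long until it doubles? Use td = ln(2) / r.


td = ln(2) / 0.105 = 0.693147 / 0.105 = 6.60140 ≈ 6.6 years

6.6 years


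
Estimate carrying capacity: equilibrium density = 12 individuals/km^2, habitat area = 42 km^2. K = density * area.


K = 12 * 42 = 504 individuals

504 individuals


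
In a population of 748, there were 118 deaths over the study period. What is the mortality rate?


Mortality rate = 118 / 748 = 0.157754 ≈ 0.1578

0.1578


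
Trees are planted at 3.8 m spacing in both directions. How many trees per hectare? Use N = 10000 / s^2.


N = 10000 / 3.8^2 = 10000 / 14.44 = 692.521 ≈ 693 trees/ha

693 trees/ha


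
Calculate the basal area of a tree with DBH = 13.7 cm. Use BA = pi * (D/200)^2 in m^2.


D/200 = 13.7/200 = 0.0685 m
(D/200)^2 = 0.0685^2 = 0.00469225
BA = 3.141593 * 0.00469225 = 0.0147411 ≈ 0.0147 m^2

0.0147 m^2


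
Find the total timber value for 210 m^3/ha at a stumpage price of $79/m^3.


Value = 210 * 79 = $16590/ha

$16590/ha


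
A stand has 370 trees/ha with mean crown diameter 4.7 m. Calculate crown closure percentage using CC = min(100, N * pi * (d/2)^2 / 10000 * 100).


(d/2)^2 = (4.7/2)^2 = 2.35^2 = 5.5225
Crown area = 3.141593 * 5.5225 = 17.3494 m^2
N * area / 10000 * 100 = 370 * 17.3494 / 10000 * 100 = 64.1928
CC = min(100, 64.1928) = 64.1928 ≈ 64.2%

64.2%


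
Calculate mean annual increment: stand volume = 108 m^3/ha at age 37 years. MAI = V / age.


MAI = 108 / 37 = 2.9189 ≈ 2.92 m^3/ha/yr

2.92 m^3/ha/yr


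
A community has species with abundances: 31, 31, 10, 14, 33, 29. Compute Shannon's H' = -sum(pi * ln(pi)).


Total N = 31 + 31 + 10 + 14 + 33 + 29 = 148
Per-species terms:
  p = 31/148 = 0.209459; ln(p) = -1.563227; p*ln(p) = 0.209459 * (-1.563227) = -0.327432
  p = 31/148 = 0.209459; ln(p) = -1.563227; p*ln(p) = 0.209459 * (-1.563227) = -0.327432
  p = 10/148 = 0.067568; ln(p) = -2.694621; p*ln(p) = 0.067568 * (-2.694621) = -0.182070
  p = 14/148 = 0.094595; ln(p) = -2.358151; p*ln(p) = 0.094595 * (-2.358151) = -0.223069
  p = 33/148 = 0.222973; ln(p) = -1.500705; p*ln(p) = 0.222973 * (-1.500705) = -0.334617
  p = 29/148 = 0.195946; ln(p) = -1.629916; p*ln(p) = 0.195946 * (-1.629916) = -0.319376
sum(p*ln(p)) = (-0.327432) + (-0.327432) + (-0.182070) + (-0.223069) + (-0.334617) + (-0.319376) = -1.713996
H' = -(-1.713996) = 1.713996 ≈ 1.7140

1.7140


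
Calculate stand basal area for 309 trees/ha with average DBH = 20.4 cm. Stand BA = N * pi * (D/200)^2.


(D/200)^2 = (20.4/200)^2 = 0.102^2 = 0.010404
Individual BA = 3.141593 * 0.010404 = 0.0326851 m^2
Stand BA = 309 * 0.0326851 = 10.0997 ≈ 10.10 m^2/ha

10.10 m^2/ha


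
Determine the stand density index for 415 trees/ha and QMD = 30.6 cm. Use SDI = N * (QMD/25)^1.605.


QMD/25 = 30.6/25 = 1.224
(1.224)^1.605 = exp(1.605 * ln(1.224)) = exp(1.605 * 0.202124) = exp(0.324409) = 1.38321
SDI = 415 * 1.38321 = 574.032 ≈ 574

574


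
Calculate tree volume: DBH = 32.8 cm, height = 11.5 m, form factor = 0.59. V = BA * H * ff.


(D/200)^2 = (32.8/200)^2 = 0.164^2 = 0.026896
BA = 3.141593 * 0.026896 = 0.0844963 m^2
V = 0.0844963 * 11.5 * 0.59 = 0.573307 ≈ 0.573 m^3

0.573 m^3


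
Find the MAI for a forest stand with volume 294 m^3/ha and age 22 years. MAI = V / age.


MAI = 294 / 22 = 13.3636 ≈ 13.36 m^3/ha/yr

13.36 m^3/ha/yr


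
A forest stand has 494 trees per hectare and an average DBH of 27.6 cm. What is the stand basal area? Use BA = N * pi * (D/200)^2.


(D/200)^2 = (27.6/200)^2 = 0.138^2 = 0.019044
Individual BA = 3.141593 * 0.019044 = 0.0598285 m^2
Stand BA = 494 * 0.0598285 = 29.5553 ≈ 29.56 m^2/ha

29.56 m^2/ha


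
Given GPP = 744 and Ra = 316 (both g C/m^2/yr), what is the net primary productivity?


NPP = GPP - Ra = 744 - 316 = 428 g C/m^2/yr

428 g C/m^2/yr


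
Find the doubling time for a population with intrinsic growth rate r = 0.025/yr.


td = ln(2) / 0.025 = 0.693147 / 0.025 = 27.7259 ≈ 27.7 years

27.7 years


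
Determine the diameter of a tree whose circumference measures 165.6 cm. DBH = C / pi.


DBH = C / pi = 165.6 / 3.141593 = 52.7121 ≈ 52.71 cm

52.71 cm


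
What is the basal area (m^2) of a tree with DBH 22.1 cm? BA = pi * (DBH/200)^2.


D/200 = 22.1/200 = 0.1105 m
(D/200)^2 = 0.1105^2 = 0.01221025
BA = 3.141593 * 0.01221025 = 0.0383596 ≈ 0.0384 m^2

0.0384 m^2


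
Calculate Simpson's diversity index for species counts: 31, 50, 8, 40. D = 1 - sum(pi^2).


Total N = 31 + 50 + 8 + 40 = 129
Per-species terms:
  p = 31/129 = 0.240310; p^2 = 0.240310^2 = 0.057749
  p = 50/129 = 0.387597; p^2 = 0.387597^2 = 0.150231
  p = 8/129 = 0.062016; p^2 = 0.062016^2 = 0.003846
  p = 40/129 = 0.310078; p^2 = 0.310078^2 = 0.096148
sum(p^2) = 0.057749 + 0.150231 + 0.003846 + 0.096148 = 0.307974
D = 1 - 0.307974 = 0.692026 ≈ 0.6920

0.6920


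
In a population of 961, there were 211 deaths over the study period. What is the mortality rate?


Mortality rate = 211 / 961 = 0.219563 ≈ 0.2196

0.2196


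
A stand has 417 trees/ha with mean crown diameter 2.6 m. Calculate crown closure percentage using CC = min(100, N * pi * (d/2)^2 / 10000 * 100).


(d/2)^2 = (2.6/2)^2 = 1.3^2 = 1.69
Crown area = 3.141593 * 1.69 = 5.30929 m^2
N * area / 10000 * 100 = 417 * 5.30929 / 10000 * 100 = 22.1397
CC = min(100, 22.1397) = 22.1397 ≈ 22.1%

22.1%


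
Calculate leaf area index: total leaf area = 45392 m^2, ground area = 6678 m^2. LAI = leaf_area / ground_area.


LAI = 45392 / 6678 = 6.7972 ≈ 6.80

6.80


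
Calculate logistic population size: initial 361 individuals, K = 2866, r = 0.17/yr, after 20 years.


(K - N0)/N0 = (2866 - 361)/361 = 2505/361 = 6.93906
r*t = 0.17 * 20 = 3.4; exp(-3.4) = 0.0333733
6.93906 * 0.0333733 = 0.231579
1 + 0.231579 = 1.23158
N = 2866 / 1.23158 = 2327.09 ≈ 2327

2327


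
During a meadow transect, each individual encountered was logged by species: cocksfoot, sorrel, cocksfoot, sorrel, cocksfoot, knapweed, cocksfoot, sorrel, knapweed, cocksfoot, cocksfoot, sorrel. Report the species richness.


Total individuals logged = 12
Distinct species (count of individuals): cocksfoot (6), sorrel (4), knapweed (2)
Species richness = number of distinct species = 3

3


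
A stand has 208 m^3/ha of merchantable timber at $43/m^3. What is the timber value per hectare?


Value = 208 * 43 = $8944/ha

$8944/ha


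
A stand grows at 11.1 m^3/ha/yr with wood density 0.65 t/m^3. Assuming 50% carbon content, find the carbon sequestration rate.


C = 11.1 * 0.65 * 0.5 = 3.6075 ≈ 3.61 t C/ha/yr

3.61 t C/ha/yr


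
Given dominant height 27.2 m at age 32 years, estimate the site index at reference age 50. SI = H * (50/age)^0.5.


50/32 = 1.56250
(1.56250)^0.5 = 1.25000
SI = 27.2 * 1.25000 = 34.0000 ≈ 34.0 m

34.0 m


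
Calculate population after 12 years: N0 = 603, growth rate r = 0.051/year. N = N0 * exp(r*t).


r*t = 0.051 * 12 = 0.612
exp(0.612) = 1.84412
N = 603 * 1.84412 = 1112.00 ≈ 1112

1112


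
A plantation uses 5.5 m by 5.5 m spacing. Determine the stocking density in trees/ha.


N = 10000 / 5.5^2 = 10000 / 30.25 = 330.579 ≈ 331 trees/ha

331 trees/ha


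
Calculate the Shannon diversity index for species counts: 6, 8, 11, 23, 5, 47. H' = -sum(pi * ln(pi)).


Total N = 6 + 8 + 11 + 23 + 5 + 47 = 100
Per-species terms:
  p = 6/100 = 0.060000; ln(p) = -2.813411; p*ln(p) = 0.060000 * (-2.813411) = -0.168805
  p = 8/100 = 0.080000; ln(p) = -2.525729; p*ln(p) = 0.080000 * (-2.525729) = -0.202058
  p = 11/100 = 0.110000; ln(p) = -2.207275; p*ln(p) = 0.110000 * (-2.207275) = -0.242800
  p = 23/100 = 0.230000; ln(p) = -1.469676; p*ln(p) = 0.230000 * (-1.469676) = -0.338025
  p = 5/100 = 0.050000; ln(p) = -2.995732; p*ln(p) = 0.050000 * (-2.995732) = -0.149787
  p = 47/100 = 0.470000; ln(p) = -0.755023; p*ln(p) = 0.470000 * (-0.755023) = -0.354861
sum(p*ln(p)) = (-0.168805) + (-0.202058) + (-0.242800) + (-0.338025) + (-0.149787) + (-0.354861) = -1.456336
H' = -(-1.456336) = 1.456336 ≈ 1.4563

1.4563


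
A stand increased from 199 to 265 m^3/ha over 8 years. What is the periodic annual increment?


PAI = (V2 - V1) / period = (265 - 199) / 8 = 66 / 8 = 8.25 m^3/ha/yr

8.25 m^3/ha/yr


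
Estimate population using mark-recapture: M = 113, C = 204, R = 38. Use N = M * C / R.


N = M * C / R = 113 * 204 / 38 = 23052 / 38 = 606.63 ≈ 607

607 individuals


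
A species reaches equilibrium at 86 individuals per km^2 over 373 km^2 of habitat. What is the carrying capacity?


K = 86 * 373 = 32078 individuals

32078 individuals


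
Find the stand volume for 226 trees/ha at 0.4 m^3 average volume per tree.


V_stand = 226 * 0.4 = 90.4 m^3/ha

90.4 m^3/ha


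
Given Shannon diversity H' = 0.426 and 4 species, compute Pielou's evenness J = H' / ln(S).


ln(4) = 1.38629
J = H' / ln(S) = 0.426 / 1.38629 = 0.307295 ≈ 0.3073

0.3073


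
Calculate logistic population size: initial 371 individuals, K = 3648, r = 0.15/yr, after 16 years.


(K - N0)/N0 = (3648 - 371)/371 = 3277/371 = 8.83288
r*t = 0.15 * 16 = 2.4; exp(-2.4) = 0.0907180
8.83288 * 0.0907180 = 0.801301
1 + 0.801301 = 1.80130
N = 3648 / 1.80130 = 2025.20 ≈ 2025

2025


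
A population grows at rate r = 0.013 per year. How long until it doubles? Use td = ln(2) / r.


td = ln(2) / 0.013 = 0.693147 / 0.013 = 53.3190 ≈ 53.3 years

53.3 years


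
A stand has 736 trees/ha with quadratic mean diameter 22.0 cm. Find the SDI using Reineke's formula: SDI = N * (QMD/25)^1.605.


QMD/25 = 22.0/25 = 0.88
(0.88)^1.605 = exp(1.605 * ln(0.88)) = exp(1.605 * (-0.127833)) = exp(-0.205172) = 0.814507
SDI = 736 * 0.814507 = 599.477 ≈ 599

599


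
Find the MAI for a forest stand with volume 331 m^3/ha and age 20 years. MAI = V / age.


MAI = 331 / 20 = 16.55 m^3/ha/yr

16.55 m^3/ha/yr


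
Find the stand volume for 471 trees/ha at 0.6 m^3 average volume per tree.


V_stand = 471 * 0.6 = 282.6 m^3/ha

282.6 m^3/ha


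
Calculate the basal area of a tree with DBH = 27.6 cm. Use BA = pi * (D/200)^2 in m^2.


D/200 = 27.6/200 = 0.138 m
(D/200)^2 = 0.138^2 = 0.019044
BA = 3.141593 * 0.019044 = 0.0598285 ≈ 0.0598 m^2

0.0598 m^2


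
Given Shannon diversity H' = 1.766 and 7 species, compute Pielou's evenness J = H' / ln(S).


ln(7) = 1.94591
J = H' / ln(S) = 1.766 / 1.94591 = 0.907545 ≈ 0.9075

0.9075


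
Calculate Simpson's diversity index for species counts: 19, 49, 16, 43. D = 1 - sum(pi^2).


Total N = 19 + 49 + 16 + 43 = 127
Per-species terms:
  p = 19/127 = 0.149606; p^2 = 0.149606^2 = 0.022382
  p = 49/127 = 0.385827; p^2 = 0.385827^2 = 0.148862
  p = 16/127 = 0.125984; p^2 = 0.125984^2 = 0.015872
  p = 43/127 = 0.338583; p^2 = 0.338583^2 = 0.114638
sum(p^2) = 0.022382 + 0.148862 + 0.015872 + 0.114638 = 0.301754
D = 1 - 0.301754 = 0.698246 ≈ 0.6982

0.6982


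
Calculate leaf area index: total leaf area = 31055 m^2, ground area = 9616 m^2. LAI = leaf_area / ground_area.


LAI = 31055 / 9616 = 3.2295 ≈ 3.23

3.23


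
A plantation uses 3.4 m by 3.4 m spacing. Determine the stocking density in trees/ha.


N = 10000 / 3.4^2 = 10000 / 11.56 = 865.052 ≈ 865 trees/ha

865 trees/ha


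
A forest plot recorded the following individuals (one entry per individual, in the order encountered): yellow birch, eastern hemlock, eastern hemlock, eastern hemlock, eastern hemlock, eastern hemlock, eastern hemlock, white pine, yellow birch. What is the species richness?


Total individuals logged = 9
Distinct species (count of individuals): yellow birch (2), eastern hemlock (6), white pine (1)
Species richness = number of distinct species = 3

3


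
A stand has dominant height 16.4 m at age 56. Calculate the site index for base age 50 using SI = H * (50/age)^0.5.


50/56 = 0.892857
(0.892857)^0.5 = 0.944911
SI = 16.4 * 0.944911 = 15.4965 ≈ 15.5 m

15.5 m


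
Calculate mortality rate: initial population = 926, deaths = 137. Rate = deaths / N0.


Mortality rate = 137 / 926 = 0.147948 ≈ 0.1479

0.1479


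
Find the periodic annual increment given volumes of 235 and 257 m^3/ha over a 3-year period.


PAI = (V2 - V1) / period = (257 - 235) / 3 = 22 / 3 = 7.3333 ≈ 7.33 m^3/ha/yr

7.33 m^3/ha/yr


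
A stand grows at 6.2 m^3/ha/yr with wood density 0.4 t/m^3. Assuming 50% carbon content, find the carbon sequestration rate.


C = 6.2 * 0.4 * 0.5 = 1.24 t C/ha/yr

1.24 t C/ha/yr


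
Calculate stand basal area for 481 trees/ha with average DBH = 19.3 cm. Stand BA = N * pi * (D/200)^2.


(D/200)^2 = (19.3/200)^2 = 0.0965^2 = 0.00931225
Individual BA = 3.141593 * 0.00931225 = 0.0292553 m^2
Stand BA = 481 * 0.0292553 = 14.0718 ≈ 14.07 m^2/ha

14.07 m^2/ha


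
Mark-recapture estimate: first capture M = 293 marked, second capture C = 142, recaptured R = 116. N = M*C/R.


N = M * C / R = 293 * 142 / 116 = 41606 / 116 = 358.67 ≈ 359

359 individuals


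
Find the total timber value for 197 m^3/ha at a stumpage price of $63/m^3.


Value = 197 * 63 = $12411/ha

$12411/ha


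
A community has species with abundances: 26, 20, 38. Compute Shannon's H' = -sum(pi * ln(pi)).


Total N = 26 + 20 + 38 = 84
Per-species terms:
  p = 26/84 = 0.309524; ln(p) = -1.172720; p*ln(p) = 0.309524 * (-1.172720) = -0.362985
  p = 20/84 = 0.238095; ln(p) = -1.435086; p*ln(p) = 0.238095 * (-1.435086) = -0.341687
  p = 38/84 = 0.452381; ln(p) = -0.793231; p*ln(p) = 0.452381 * (-0.793231) = -0.358843
sum(p*ln(p)) = (-0.362985) + (-0.341687) + (-0.358843) = -1.063515
H' = -(-1.063515) = 1.063515 ≈ 1.0635

1.0635


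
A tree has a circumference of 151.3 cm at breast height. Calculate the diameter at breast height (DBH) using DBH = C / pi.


DBH = C / pi = 151.3 / 3.141593 = 48.1603 ≈ 48.16 cm

48.16 cm


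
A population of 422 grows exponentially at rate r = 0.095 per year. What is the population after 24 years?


r*t = 0.095 * 24 = 2.28
exp(2.28) = 9.77668
N = 422 * 9.77668 = 4125.76 ≈ 4126

4126


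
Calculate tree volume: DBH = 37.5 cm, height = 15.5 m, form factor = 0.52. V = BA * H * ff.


(D/200)^2 = (37.5/200)^2 = 0.1875^2 = 0.03515625
BA = 3.141593 * 0.03515625 = 0.110447 m^2
V = 0.110447 * 15.5 * 0.52 = 0.890203 ≈ 0.890 m^3

0.890 m^3


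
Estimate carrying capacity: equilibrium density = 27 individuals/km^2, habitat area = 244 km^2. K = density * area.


K = 27 * 244 = 6588 individuals

6588 individuals


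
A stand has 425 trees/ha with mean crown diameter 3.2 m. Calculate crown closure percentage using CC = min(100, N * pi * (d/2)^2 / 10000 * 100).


(d/2)^2 = (3.2/2)^2 = 1.6^2 = 2.56
Crown area = 3.141593 * 2.56 = 8.04248 m^2
N * area / 10000 * 100 = 425 * 8.04248 / 10000 * 100 = 34.1805
CC = min(100, 34.1805) = 34.1805 ≈ 34.2%

34.2%


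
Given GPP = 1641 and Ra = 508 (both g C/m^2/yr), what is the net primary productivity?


NPP = GPP - Ra = 1641 - 508 = 1133 g C/m^2/yr

1133 g C/m^2/yr


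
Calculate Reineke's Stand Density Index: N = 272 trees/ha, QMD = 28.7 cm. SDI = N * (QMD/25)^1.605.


QMD/25 = 28.7/25 = 1.148
(1.148)^1.605 = exp(1.605 * ln(1.148)) = exp(1.605 * 0.138021) = exp(0.221524) = 1.24798
SDI = 272 * 1.24798 = 339.451 ≈ 339

339


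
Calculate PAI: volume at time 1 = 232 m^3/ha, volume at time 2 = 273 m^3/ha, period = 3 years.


PAI = (V2 - V1) / period = (273 - 232) / 3 = 41 / 3 = 13.6667 ≈ 13.67 m^3/ha/yr

13.67 m^3/ha/yr


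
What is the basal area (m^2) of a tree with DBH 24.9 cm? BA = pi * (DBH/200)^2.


D/200 = 24.9/200 = 0.1245 m
(D/200)^2 = 0.1245^2 = 0.01550025
BA = 3.141593 * 0.01550025 = 0.0486955 ≈ 0.0487 m^2

0.0487 m^2


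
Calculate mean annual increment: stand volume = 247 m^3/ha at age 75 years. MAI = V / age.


MAI = 247 / 75 = 3.2933 ≈ 3.29 m^3/ha/yr

3.29 m^3/ha/yr


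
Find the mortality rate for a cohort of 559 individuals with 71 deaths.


Mortality rate = 71 / 559 = 0.127013 ≈ 0.1270

0.1270


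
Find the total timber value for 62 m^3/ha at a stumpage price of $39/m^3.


Value = 62 * 39 = $2418/ha

$2418/ha


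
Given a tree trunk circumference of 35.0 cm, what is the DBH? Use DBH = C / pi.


DBH = C / pi = 35.0 / 3.141593 = 11.1408 ≈ 11.14 cm

11.14 cm


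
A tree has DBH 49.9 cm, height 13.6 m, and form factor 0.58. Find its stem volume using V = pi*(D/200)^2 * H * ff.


(D/200)^2 = (49.9/200)^2 = 0.2495^2 = 0.06225025
BA = 3.141593 * 0.06225025 = 0.195565 m^2
V = 0.195565 * 13.6 * 0.58 = 1.54262 ≈ 1.543 m^3

1.543 m^3


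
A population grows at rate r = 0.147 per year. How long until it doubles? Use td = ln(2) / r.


td = ln(2) / 0.147 = 0.693147 / 0.147 = 4.71529 ≈ 4.7 years

4.7 years


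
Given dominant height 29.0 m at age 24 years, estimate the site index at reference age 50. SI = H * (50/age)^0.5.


50/24 = 2.08333
(2.08333)^0.5 = 1.44337
SI = 29.0 * 1.44337 = 41.8577 ≈ 41.9 m

41.9 m


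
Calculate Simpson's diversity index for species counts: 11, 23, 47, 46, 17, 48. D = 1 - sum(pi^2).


Total N = 11 + 23 + 47 + 46 + 17 + 48 = 192
Per-species terms:
  p = 11/192 = 0.057292; p^2 = 0.057292^2 = 0.003282
  p = 23/192 = 0.119792; p^2 = 0.119792^2 = 0.014350
  p = 47/192 = 0.244792; p^2 = 0.244792^2 = 0.059923
  p = 46/192 = 0.239583; p^2 = 0.239583^2 = 0.057400
  p = 17/192 = 0.088542; p^2 = 0.088542^2 = 0.007840
  p = 48/192 = 0.250000; p^2 = 0.250000^2 = 0.062500
sum(p^2) = 0.003282 + 0.014350 + 0.059923 + 0.057400 + 0.007840 + 0.062500 = 0.205295
D = 1 - 0.205295 = 0.794705 ≈ 0.7947

0.7947


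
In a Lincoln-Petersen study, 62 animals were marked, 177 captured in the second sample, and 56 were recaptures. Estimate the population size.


N = M * C / R = 62 * 177 / 56 = 10974 / 56 = 195.96 ≈ 196

196 individuals


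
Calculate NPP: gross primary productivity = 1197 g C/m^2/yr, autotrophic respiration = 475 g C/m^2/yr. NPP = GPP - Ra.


NPP = GPP - Ra = 1197 - 475 = 722 g C/m^2/yr

722 g C/m^2/yr


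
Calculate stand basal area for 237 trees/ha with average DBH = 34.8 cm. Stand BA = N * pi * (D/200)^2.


(D/200)^2 = (34.8/200)^2 = 0.174^2 = 0.030276
Individual BA = 3.141593 * 0.030276 = 0.0951149 m^2
Stand BA = 237 * 0.0951149 = 22.5422 ≈ 22.54 m^2/ha

22.54 m^2/ha


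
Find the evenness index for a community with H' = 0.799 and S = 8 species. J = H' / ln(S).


ln(8) = 2.07944
J = H' / ln(S) = 0.799 / 2.07944 = 0.384238 ≈ 0.3842

0.3842


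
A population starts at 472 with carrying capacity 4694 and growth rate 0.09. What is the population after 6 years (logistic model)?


(K - N0)/N0 = (4694 - 472)/472 = 4222/472 = 8.94492
r*t = 0.09 * 6 = 0.54; exp(-0.54) = 0.582748
8.94492 * 0.582748 = 5.21263
1 + 5.21263 = 6.21263
N = 4694 / 6.21263 = 755.558 ≈ 756

756


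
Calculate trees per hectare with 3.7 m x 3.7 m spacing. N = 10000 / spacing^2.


N = 10000 / 3.7^2 = 10000 / 13.69 = 730.460 ≈ 730 trees/ha

730 trees/ha


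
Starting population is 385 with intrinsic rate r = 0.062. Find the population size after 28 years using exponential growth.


r*t = 0.062 * 28 = 1.736
exp(1.736) = 5.67460
N = 385 * 5.67460 = 2184.72 ≈ 2185

2185


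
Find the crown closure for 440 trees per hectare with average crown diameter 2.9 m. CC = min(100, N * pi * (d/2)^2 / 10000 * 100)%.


(d/2)^2 = (2.9/2)^2 = 1.45^2 = 2.1025
Crown area = 3.141593 * 2.1025 = 6.60520 m^2
N * area / 10000 * 100 = 440 * 6.60520 / 10000 * 100 = 29.0629
CC = min(100, 29.0629) = 29.0629 ≈ 29.1%

29.1%


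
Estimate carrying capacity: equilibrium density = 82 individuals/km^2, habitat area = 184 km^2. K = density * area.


K = 82 * 184 = 15088 individuals

15088 individuals


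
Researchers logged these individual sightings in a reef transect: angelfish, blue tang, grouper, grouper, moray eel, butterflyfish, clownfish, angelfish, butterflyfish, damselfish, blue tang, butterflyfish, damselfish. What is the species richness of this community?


Total individuals logged = 13
Distinct species (count of individuals): angelfish (2), blue tang (2), grouper (2), moray eel (1), butterflyfish (3), clownfish (1), damselfish (2)
Species richness = number of distinct species = 7

7


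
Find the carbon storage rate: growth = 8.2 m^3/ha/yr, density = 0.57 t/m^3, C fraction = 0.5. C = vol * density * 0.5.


C = 8.2 * 0.57 * 0.5 = 2.337 ≈ 2.34 t C/ha/yr

2.34 t C/ha/yr


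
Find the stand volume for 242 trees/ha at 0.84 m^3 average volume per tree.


V_stand = 242 * 0.84 = 203.28 ≈ 203.3 m^3/ha

203.3 m^3/ha


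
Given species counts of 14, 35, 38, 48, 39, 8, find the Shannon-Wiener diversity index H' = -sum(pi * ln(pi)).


Total N = 14 + 35 + 38 + 48 + 39 + 8 = 182
Per-species terms:
  p = 14/182 = 0.076923; ln(p) = -2.564950; p*ln(p) = 0.076923 * (-2.564950) = -0.197304
  p = 35/182 = 0.192308; ln(p) = -1.648657; p*ln(p) = 0.192308 * (-1.648657) = -0.317050
  p = 38/182 = 0.208791; ln(p) = -1.566422; p*ln(p) = 0.208791 * (-1.566422) = -0.327055
  p = 48/182 = 0.263736; ln(p) = -1.332807; p*ln(p) = 0.263736 * (-1.332807) = -0.351509
  p = 39/182 = 0.214286; ln(p) = -1.540444; p*ln(p) = 0.214286 * (-1.540444) = -0.330096
  p = 8/182 = 0.043956; ln(p) = -3.124566; p*ln(p) = 0.043956 * (-3.124566) = -0.137343
sum(p*ln(p)) = (-0.197304) + (-0.317050) + (-0.327055) + (-0.351509) + (-0.330096) + (-0.137343) = -1.660357
H' = -(-1.660357) = 1.660357 ≈ 1.6604

1.6604


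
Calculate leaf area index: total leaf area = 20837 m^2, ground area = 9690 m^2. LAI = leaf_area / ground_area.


LAI = 20837 / 9690 = 2.1504 ≈ 2.15

2.15


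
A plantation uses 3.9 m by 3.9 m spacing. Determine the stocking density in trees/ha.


N = 10000 / 3.9^2 = 10000 / 15.21 = 657.462 ≈ 657 trees/ha

657 trees/ha


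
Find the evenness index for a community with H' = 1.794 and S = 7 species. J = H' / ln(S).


ln(7) = 1.94591
J = H' / ln(S) = 1.794 / 1.94591 = 0.921934 ≈ 0.9219

0.9219


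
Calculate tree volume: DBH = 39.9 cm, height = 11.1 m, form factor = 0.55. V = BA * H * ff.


(D/200)^2 = (39.9/200)^2 = 0.1995^2 = 0.03980025
BA = 3.141593 * 0.03980025 = 0.125036 m^2
V = 0.125036 * 11.1 * 0.55 = 0.763345 ≈ 0.763 m^3

0.763 m^3


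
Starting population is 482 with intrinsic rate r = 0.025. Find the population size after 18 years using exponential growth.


r*t = 0.025 * 18 = 0.45
exp(0.45) = 1.56831
N = 482 * 1.56831 = 755.925 ≈ 756

756


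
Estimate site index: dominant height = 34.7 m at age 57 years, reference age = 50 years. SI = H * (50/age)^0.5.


50/57 = 0.877193
(0.877193)^0.5 = 0.936586
SI = 34.7 * 0.936586 = 32.4995 ≈ 32.5 m

32.5 m


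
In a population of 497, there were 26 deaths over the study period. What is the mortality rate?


Mortality rate = 26 / 497 = 0.052314 ≈ 0.0523

0.0523


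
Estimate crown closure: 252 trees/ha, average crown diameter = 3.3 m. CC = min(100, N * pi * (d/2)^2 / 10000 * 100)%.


(d/2)^2 = (3.3/2)^2 = 1.65^2 = 2.7225
Crown area = 3.141593 * 2.7225 = 8.55299 m^2
N * area / 10000 * 100 = 252 * 8.55299 / 10000 * 100 = 21.5535
CC = min(100, 21.5535) = 21.5535 ≈ 21.6%

21.6%


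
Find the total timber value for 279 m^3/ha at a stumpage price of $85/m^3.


Value = 279 * 85 = $23715/ha

$23715/ha


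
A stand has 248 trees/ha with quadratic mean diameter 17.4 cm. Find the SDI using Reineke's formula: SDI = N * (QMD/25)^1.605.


QMD/25 = 17.4/25 = 0.696
(0.696)^1.605 = exp(1.605 * ln(0.696)) = exp(1.605 * (-0.362406)) = exp(-0.581662) = 0.558969
SDI = 248 * 0.558969 = 138.624 ≈ 139

139


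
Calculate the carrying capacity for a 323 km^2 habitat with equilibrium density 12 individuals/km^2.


K = 12 * 323 = 3876 individuals

3876 individuals


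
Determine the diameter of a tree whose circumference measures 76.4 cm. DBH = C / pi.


DBH = C / pi = 76.4 / 3.141593 = 24.3189 ≈ 24.32 cm

24.32 cm


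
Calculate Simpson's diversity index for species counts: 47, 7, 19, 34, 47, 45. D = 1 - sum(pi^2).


Total N = 47 + 7 + 19 + 34 + 47 + 45 = 199
Per-species terms:
  p = 47/199 = 0.236181; p^2 = 0.236181^2 = 0.055781
  p = 7/199 = 0.035176; p^2 = 0.035176^2 = 0.001237
  p = 19/199 = 0.095477; p^2 = 0.095477^2 = 0.009116
  p = 34/199 = 0.170854; p^2 = 0.170854^2 = 0.029191
  p = 47/199 = 0.236181; p^2 = 0.236181^2 = 0.055781
  p = 45/199 = 0.226131; p^2 = 0.226131^2 = 0.051135
sum(p^2) = 0.055781 + 0.001237 + 0.009116 + 0.029191 + 0.055781 + 0.051135 = 0.202241
D = 1 - 0.202241 = 0.797759 ≈ 0.7978

0.7978


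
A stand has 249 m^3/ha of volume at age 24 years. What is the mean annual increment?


MAI = 249 / 24 = 10.3750 ≈ 10.38 m^3/ha/yr

10.38 m^3/ha/yr


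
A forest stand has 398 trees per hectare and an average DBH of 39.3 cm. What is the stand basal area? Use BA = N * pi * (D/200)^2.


(D/200)^2 = (39.3/200)^2 = 0.1965^2 = 0.03861225
Individual BA = 3.141593 * 0.03861225 = 0.121304 m^2
Stand BA = 398 * 0.121304 = 48.2790 ≈ 48.28 m^2/ha

48.28 m^2/ha


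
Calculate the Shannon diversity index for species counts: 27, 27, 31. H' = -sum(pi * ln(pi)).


Total N = 27 + 27 + 31 = 85
Per-species terms:
  p = 27/85 = 0.317647; ln(p) = -1.146815; p*ln(p) = 0.317647 * (-1.146815) = -0.364282
  p = 27/85 = 0.317647; ln(p) = -1.146815; p*ln(p) = 0.317647 * (-1.146815) = -0.364282
  p = 31/85 = 0.364706; ln(p) = -1.008664; p*ln(p) = 0.364706 * (-1.008664) = -0.367866
sum(p*ln(p)) = (-0.364282) + (-0.364282) + (-0.367866) = -1.096430
H' = -(-1.096430) = 1.096430 ≈ 1.0964

1.0964


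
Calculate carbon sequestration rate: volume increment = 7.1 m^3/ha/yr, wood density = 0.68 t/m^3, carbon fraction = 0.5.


C = 7.1 * 0.68 * 0.5 = 2.414 ≈ 2.41 t C/ha/yr

2.41 t C/ha/yr


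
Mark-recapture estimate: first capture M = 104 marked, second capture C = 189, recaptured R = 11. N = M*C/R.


N = M * C / R = 104 * 189 / 11 = 19656 / 11 = 1786.91 ≈ 1787

1787 individuals


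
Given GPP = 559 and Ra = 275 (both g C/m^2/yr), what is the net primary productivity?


NPP = GPP - Ra = 559 - 275 = 284 g C/m^2/yr

284 g C/m^2/yr


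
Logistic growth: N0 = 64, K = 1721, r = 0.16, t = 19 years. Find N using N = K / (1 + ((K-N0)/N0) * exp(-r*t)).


(K - N0)/N0 = (1721 - 64)/64 = 1657/64 = 25.8906
r*t = 0.16 * 19 = 3.04; exp(-3.04) = 0.0478349
25.8906 * 0.0478349 = 1.23847
1 + 1.23847 = 2.23847
N = 1721 / 2.23847 = 768.829 ≈ 769

769


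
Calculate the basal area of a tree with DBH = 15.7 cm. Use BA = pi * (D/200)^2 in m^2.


D/200 = 15.7/200 = 0.0785 m
(D/200)^2 = 0.0785^2 = 0.00616225
BA = 3.141593 * 0.00616225 = 0.0193593 ≈ 0.0194 m^2

0.0194 m^2


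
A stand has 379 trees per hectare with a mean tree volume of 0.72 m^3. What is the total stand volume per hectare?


V_stand = 379 * 0.72 = 272.88 ≈ 272.9 m^3/ha

272.9 m^3/ha


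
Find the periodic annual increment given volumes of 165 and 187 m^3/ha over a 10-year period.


PAI = (V2 - V1) / period = (187 - 165) / 10 = 22 / 10 = 2.20 m^3/ha/yr

2.20 m^3/ha/yr


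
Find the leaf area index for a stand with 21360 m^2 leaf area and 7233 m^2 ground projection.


LAI = 21360 / 7233 = 2.9531 ≈ 2.95

2.95


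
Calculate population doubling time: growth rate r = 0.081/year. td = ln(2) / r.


td = ln(2) / 0.081 = 0.693147 / 0.081 = 8.55737 ≈ 8.6 years

8.6 years


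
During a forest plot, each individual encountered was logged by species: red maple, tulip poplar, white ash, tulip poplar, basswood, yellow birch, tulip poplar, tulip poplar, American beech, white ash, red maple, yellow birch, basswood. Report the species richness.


Total individuals logged = 13
Distinct species (count of individuals): red maple (2), tulip poplar (4), white ash (2), basswood (2), yellow birch (2), American beech (1)
Species richness = number of distinct species = 6

6


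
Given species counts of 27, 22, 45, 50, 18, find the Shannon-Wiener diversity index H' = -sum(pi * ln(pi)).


Total N = 27 + 22 + 45 + 50 + 18 = 162
Per-species terms:
  p = 27/162 = 0.166667; ln(p) = -1.791757; p*ln(p) = 0.166667 * (-1.791757) = -0.298627
  p = 22/162 = 0.135802; ln(p) = -1.996557; p*ln(p) = 0.135802 * (-1.996557) = -0.271136
  p = 45/162 = 0.277778; ln(p) = -1.280933; p*ln(p) = 0.277778 * (-1.280933) = -0.355815
  p = 50/162 = 0.308642; ln(p) = -1.175573; p*ln(p) = 0.308642 * (-1.175573) = -0.362831
  p = 18/162 = 0.111111; ln(p) = -2.197226; p*ln(p) = 0.111111 * (-2.197226) = -0.244136
sum(p*ln(p)) = (-0.298627) + (-0.271136) + (-0.355815) + (-0.362831) + (-0.244136) = -1.532545
H' = -(-1.532545) = 1.532545 ≈ 1.5325

1.5325


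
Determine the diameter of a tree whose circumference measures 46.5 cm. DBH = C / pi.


DBH = C / pi = 46.5 / 3.141593 = 14.8014 ≈ 14.80 cm

14.80 cm


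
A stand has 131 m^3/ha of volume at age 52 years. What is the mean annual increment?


MAI = 131 / 52 = 2.5192 ≈ 2.52 m^3/ha/yr

2.52 m^3/ha/yr


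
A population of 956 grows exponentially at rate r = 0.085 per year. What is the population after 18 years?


r*t = 0.085 * 18 = 1.53
exp(1.53) = 4.61818
N = 956 * 4.61818 = 4414.98 ≈ 4415

4415


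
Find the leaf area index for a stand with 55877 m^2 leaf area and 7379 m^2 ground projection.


LAI = 55877 / 7379 = 7.5724 ≈ 7.57

7.57


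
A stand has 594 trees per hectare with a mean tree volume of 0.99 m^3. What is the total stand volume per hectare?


V_stand = 594 * 0.99 = 588.06 ≈ 588.1 m^3/ha

588.1 m^3/ha


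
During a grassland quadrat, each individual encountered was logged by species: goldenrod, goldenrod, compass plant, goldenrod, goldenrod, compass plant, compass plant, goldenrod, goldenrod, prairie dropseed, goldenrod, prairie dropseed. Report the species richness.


Total individuals logged = 12
Distinct species (count of individuals): goldenrod (7), compass plant (3), prairie dropseed (2)
Species richness = number of distinct species = 3

3


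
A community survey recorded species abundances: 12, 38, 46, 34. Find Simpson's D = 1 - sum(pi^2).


Total N = 12 + 38 + 46 + 34 = 130
Per-species terms:
  p = 12/130 = 0.092308; p^2 = 0.092308^2 = 0.008521
  p = 38/130 = 0.292308; p^2 = 0.292308^2 = 0.085444
  p = 46/130 = 0.353846; p^2 = 0.353846^2 = 0.125207
  p = 34/130 = 0.261538; p^2 = 0.261538^2 = 0.068402
sum(p^2) = 0.008521 + 0.085444 + 0.125207 + 0.068402 = 0.287574
D = 1 - 0.287574 = 0.712426 ≈ 0.7124

0.7124


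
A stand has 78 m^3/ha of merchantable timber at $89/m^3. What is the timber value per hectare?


Value = 78 * 89 = $6942/ha

$6942/ha


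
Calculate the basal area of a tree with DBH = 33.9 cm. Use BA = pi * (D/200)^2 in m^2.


D/200 = 33.9/200 = 0.1695 m
(D/200)^2 = 0.1695^2 = 0.02873025
BA = 3.141593 * 0.02873025 = 0.0902588 ≈ 0.0903 m^2

0.0903 m^2


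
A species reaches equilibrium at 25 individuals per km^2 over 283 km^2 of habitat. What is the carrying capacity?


K = 25 * 283 = 7075 individuals

7075 individuals


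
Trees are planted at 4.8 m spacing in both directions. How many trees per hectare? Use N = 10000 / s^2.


N = 10000 / 4.8^2 = 10000 / 23.04 = 434.028 ≈ 434 trees/ha

434 trees/ha


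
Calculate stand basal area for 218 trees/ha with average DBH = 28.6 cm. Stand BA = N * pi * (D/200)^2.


(D/200)^2 = (28.6/200)^2 = 0.143^2 = 0.020449
Individual BA = 3.141593 * 0.020449 = 0.0642424 m^2
Stand BA = 218 * 0.0642424 = 14.0048 ≈ 14.00 m^2/ha

14.00 m^2/ha


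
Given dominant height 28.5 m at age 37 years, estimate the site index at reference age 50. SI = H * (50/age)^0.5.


50/37 = 1.35135
(1.35135)^0.5 = 1.16248
SI = 28.5 * 1.16248 = 33.1307 ≈ 33.1 m

33.1 m


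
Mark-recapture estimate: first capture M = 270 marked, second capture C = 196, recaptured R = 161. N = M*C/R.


N = M * C / R = 270 * 196 / 161 = 52920 / 161 = 328.70 ≈ 329

329 individuals


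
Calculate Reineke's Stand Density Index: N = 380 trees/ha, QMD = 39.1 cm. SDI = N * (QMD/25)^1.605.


QMD/25 = 39.1/25 = 1.564
(1.564)^1.605 = exp(1.605 * ln(1.564)) = exp(1.605 * 0.447247) = exp(0.717831) = 2.04998
SDI = 380 * 2.04998 = 778.992 ≈ 779

779


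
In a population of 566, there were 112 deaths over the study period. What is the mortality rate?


Mortality rate = 112 / 566 = 0.197880 ≈ 0.1979

0.1979


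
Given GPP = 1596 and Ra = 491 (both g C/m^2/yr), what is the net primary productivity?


NPP = GPP - Ra = 1596 - 491 = 1105 g C/m^2/yr

1105 g C/m^2/yr


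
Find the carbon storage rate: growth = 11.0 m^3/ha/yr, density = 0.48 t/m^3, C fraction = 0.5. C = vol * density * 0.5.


C = 11.0 * 0.48 * 0.5 = 2.64 t C/ha/yr

2.64 t C/ha/yr


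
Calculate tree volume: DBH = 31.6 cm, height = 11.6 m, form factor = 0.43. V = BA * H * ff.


(D/200)^2 = (31.6/200)^2 = 0.158^2 = 0.024964
BA = 3.141593 * 0.024964 = 0.0784267 m^2
V = 0.0784267 * 11.6 * 0.43 = 0.391192 ≈ 0.391 m^3

0.391 m^3


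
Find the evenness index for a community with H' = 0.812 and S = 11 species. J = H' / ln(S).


ln(11) = 2.39790
J = H' / ln(S) = 0.812 / 2.39790 = 0.338630 ≈ 0.3386

0.3386


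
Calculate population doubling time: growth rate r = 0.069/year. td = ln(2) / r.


td = ln(2) / 0.069 = 0.693147 / 0.069 = 10.0456 ≈ 10.0 years

10.0 years


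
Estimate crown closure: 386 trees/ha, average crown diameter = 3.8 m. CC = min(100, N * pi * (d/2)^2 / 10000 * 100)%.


(d/2)^2 = (3.8/2)^2 = 1.9^2 = 3.61
Crown area = 3.141593 * 3.61 = 11.3412 m^2
N * area / 10000 * 100 = 386 * 11.3412 / 10000 * 100 = 43.7770
CC = min(100, 43.7770) = 43.7770 ≈ 43.8%

43.8%


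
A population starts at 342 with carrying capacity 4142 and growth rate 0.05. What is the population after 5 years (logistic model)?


(K - N0)/N0 = (4142 - 342)/342 = 3800/342 = 11.1111
r*t = 0.05 * 5 = 0.25; exp(-0.25) = 0.778801
11.1111 * 0.778801 = 8.65334
1 + 8.65334 = 9.65334
N = 4142 / 9.65334 = 429.074 ≈ 429

429


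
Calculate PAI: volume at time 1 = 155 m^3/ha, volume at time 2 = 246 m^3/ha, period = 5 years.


PAI = (V2 - V1) / period = (246 - 155) / 5 = 91 / 5 = 18.20 m^3/ha/yr

18.20 m^3/ha/yr


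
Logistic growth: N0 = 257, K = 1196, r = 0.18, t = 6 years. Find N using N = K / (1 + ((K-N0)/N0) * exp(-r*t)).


(K - N0)/N0 = (1196 - 257)/257 = 939/257 = 3.65370
r*t = 0.18 * 6 = 1.08; exp(-1.08) = 0.339596
3.65370 * 0.339596 = 1.24078
1 + 1.24078 = 2.24078
N = 1196 / 2.24078 = 533.743 ≈ 534

534


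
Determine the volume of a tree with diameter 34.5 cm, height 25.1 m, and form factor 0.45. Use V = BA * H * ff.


(D/200)^2 = (34.5/200)^2 = 0.1725^2 = 0.02975625
BA = 3.141593 * 0.02975625 = 0.0934820 m^2
V = 0.0934820 * 25.1 * 0.45 = 1.05588 ≈ 1.056 m^3

1.056 m^3


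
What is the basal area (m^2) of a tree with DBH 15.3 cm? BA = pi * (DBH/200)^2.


D/200 = 15.3/200 = 0.0765 m
(D/200)^2 = 0.0765^2 = 0.00585225
BA = 3.141593 * 0.00585225 = 0.0183854 ≈ 0.0184 m^2

0.0184 m^2


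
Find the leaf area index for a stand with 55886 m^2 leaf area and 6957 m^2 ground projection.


LAI = 55886 / 6957 = 8.0331 ≈ 8.03

8.03


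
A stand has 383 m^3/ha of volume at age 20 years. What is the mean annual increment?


MAI = 383 / 20 = 19.15 m^3/ha/yr

19.15 m^3/ha/yr


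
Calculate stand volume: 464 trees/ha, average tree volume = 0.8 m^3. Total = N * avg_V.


V_stand = 464 * 0.8 = 371.2 m^3/ha

371.2 m^3/ha


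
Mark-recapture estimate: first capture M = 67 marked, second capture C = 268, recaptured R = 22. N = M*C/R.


N = M * C / R = 67 * 268 / 22 = 17956 / 22 = 816.18 ≈ 816

816 individuals


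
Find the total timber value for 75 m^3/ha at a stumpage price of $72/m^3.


Value = 75 * 72 = $5400/ha

$5400/ha


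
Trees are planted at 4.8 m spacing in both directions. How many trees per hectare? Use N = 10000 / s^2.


N = 10000 / 4.8^2 = 10000 / 23.04 = 434.028 ≈ 434 trees/ha

434 trees/ha


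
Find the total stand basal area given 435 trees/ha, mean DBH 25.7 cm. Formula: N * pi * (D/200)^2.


(D/200)^2 = (25.7/200)^2 = 0.1285^2 = 0.01651225
Individual BA = 3.141593 * 0.01651225 = 0.0518748 m^2
Stand BA = 435 * 0.0518748 = 22.5655 ≈ 22.57 m^2/ha

22.57 m^2/ha


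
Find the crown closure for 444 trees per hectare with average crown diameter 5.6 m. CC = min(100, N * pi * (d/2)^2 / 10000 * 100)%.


(d/2)^2 = (5.6/2)^2 = 2.8^2 = 7.84
Crown area = 3.141593 * 7.84 = 24.6301 m^2
N * area / 10000 * 100 = 444 * 24.6301 / 10000 * 100 = 109.358
CC = min(100, 109.358) = 100%

100%


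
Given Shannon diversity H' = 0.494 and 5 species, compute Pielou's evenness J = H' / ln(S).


ln(5) = 1.60944
J = H' / ln(S) = 0.494 / 1.60944 = 0.306939 ≈ 0.3069

0.3069


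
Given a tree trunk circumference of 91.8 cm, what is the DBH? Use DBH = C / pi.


DBH = C / pi = 91.8 / 3.141593 = 29.2208 ≈ 29.22 cm

29.22 cm


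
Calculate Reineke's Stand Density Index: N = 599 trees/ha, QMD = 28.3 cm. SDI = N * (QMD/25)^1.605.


QMD/25 = 28.3/25 = 1.132
(1.132)^1.605 = exp(1.605 * ln(1.132)) = exp(1.605 * 0.123986) = exp(0.198998) = 1.22018
SDI = 599 * 1.22018 = 730.888 ≈ 731

731


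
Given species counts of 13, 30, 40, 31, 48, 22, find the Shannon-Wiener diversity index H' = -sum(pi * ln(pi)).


Total N = 13 + 30 + 40 + 31 + 48 + 22 = 184
Per-species terms:
  p = 13/184 = 0.070652; ln(p) = -2.649989; p*ln(p) = 0.070652 * (-2.649989) = -0.187227
  p = 30/184 = 0.163043; ln(p) = -1.813741; p*ln(p) = 0.163043 * (-1.813741) = -0.295718
  p = 40/184 = 0.217391; ln(p) = -1.526058; p*ln(p) = 0.217391 * (-1.526058) = -0.331751
  p = 31/184 = 0.168478; ln(p) = -1.780950; p*ln(p) = 0.168478 * (-1.780950) = -0.300051
  p = 48/184 = 0.260870; ln(p) = -1.343733; p*ln(p) = 0.260870 * (-1.343733) = -0.350540
  p = 22/184 = 0.119565; ln(p) = -2.123895; p*ln(p) = 0.119565 * (-2.123895) = -0.253944
sum(p*ln(p)) = (-0.187227) + (-0.295718) + (-0.331751) + (-0.300051) + (-0.350540) + (-0.253944) = -1.719231
H' = -(-1.719231) = 1.719231 ≈ 1.7192

1.7192


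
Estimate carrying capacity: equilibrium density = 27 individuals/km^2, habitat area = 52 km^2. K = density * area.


K = 27 * 52 = 1404 individuals

1404 individuals


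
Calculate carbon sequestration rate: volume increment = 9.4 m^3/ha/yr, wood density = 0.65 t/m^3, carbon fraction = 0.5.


C = 9.4 * 0.65 * 0.5 = 3.055 ≈ 3.06 t C/ha/yr

3.06 t C/ha/yr


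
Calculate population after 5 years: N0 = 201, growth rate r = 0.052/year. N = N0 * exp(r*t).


r*t = 0.052 * 5 = 0.26
exp(0.26) = 1.29693
N = 201 * 1.29693 = 260.683 ≈ 261

261


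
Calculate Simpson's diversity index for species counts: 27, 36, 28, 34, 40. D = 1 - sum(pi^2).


Total N = 27 + 36 + 28 + 34 + 40 = 165
Per-species terms:
  p = 27/165 = 0.163636; p^2 = 0.163636^2 = 0.026777
  p = 36/165 = 0.218182; p^2 = 0.218182^2 = 0.047603
  p = 28/165 = 0.169697; p^2 = 0.169697^2 = 0.028797
  p = 34/165 = 0.206061; p^2 = 0.206061^2 = 0.042461
  p = 40/165 = 0.242424; p^2 = 0.242424^2 = 0.058769
sum(p^2) = 0.026777 + 0.047603 + 0.028797 + 0.042461 + 0.058769 = 0.204407
D = 1 - 0.204407 = 0.795593 ≈ 0.7956

0.7956


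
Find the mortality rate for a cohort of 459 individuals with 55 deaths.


Mortality rate = 55 / 459 = 0.119826 ≈ 0.1198

0.1198
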